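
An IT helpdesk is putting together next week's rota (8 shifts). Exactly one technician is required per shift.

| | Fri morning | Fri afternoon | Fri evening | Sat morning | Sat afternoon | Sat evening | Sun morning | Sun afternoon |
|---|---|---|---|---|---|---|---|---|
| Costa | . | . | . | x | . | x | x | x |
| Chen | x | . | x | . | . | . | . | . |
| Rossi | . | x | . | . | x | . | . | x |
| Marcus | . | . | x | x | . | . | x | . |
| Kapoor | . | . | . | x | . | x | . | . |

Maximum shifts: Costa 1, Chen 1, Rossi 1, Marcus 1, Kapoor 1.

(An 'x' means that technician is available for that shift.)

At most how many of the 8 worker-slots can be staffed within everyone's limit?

Total capacity across all technicians is 1+1+1+1+1 = 5, and 8 slots are needed, so at most 5 can be filled.
An assignment achieving 5: Fri morning→Chen, Fri afternoon→Rossi, Fri evening→Marcus, Sat morning→Kapoor, Sat evening→Costa.
Loads: Costa 1/1, Chen 1/1, Rossi 1/1, Marcus 1/1, Kapoor 1/1.

5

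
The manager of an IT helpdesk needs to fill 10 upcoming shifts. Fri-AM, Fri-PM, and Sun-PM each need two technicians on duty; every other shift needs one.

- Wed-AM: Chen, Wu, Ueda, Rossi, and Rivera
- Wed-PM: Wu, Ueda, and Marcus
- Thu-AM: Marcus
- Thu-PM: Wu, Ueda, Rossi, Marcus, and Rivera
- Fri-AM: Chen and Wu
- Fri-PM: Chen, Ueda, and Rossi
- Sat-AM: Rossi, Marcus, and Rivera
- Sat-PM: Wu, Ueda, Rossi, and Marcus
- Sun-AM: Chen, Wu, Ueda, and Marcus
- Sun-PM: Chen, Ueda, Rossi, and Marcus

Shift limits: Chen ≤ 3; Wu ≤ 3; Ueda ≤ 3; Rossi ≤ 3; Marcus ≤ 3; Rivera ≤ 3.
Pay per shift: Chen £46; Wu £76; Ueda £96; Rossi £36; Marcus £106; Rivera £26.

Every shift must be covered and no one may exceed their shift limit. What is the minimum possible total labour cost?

£658

Thu-AM can only be covered by Marcus, so that assignment is forced.
Fri-AM can only be covered by Chen and Wu, so that assignment is forced.
Picking the cheapest available technician for each shift independently would cost £628, but that ignores the shift limits.
An optimal schedule: Wed-AM→Rivera, Wed-PM→Wu, Thu-AM→Marcus, Thu-PM→Rivera, Fri-AM→Chen+Wu, Fri-PM→Rossi+Chen, Sat-AM→Rivera, Sat-PM→Rossi, Sun-AM→Wu, Sun-PM→Rossi+Chen.
Total: 26 + 76 + 106 + 26 + 46 + 76 + 36 + 46 + 26 + 36 + 76 + 36 + 46 = £658.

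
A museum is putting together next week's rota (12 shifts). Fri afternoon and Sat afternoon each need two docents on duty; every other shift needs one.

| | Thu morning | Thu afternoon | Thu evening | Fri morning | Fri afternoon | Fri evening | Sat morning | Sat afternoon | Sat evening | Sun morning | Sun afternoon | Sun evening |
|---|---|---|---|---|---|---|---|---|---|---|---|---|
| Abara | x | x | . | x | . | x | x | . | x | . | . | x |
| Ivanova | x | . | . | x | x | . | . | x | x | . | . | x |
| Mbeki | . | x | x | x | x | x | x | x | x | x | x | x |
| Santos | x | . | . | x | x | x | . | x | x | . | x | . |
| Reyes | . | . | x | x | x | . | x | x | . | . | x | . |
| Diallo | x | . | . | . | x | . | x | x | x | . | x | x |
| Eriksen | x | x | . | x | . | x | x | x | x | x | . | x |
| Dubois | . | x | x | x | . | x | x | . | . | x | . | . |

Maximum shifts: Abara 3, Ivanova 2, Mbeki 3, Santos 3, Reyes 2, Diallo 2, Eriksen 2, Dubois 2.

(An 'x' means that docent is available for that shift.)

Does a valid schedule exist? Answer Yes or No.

One valid schedule: Thu morning→Abara, Thu afternoon→Abara, Thu evening→Mbeki, Fri morning→Santos, Fri afternoon→Santos+Reyes, Fri evening→Abara, Sat morning→Reyes, Sat afternoon→Santos+Diallo, Sat evening→Ivanova, Sun morning→Mbeki, Sun afternoon→Mbeki, Sun evening→Ivanova.
Loads: Abara 3/3, Ivanova 2/2, Mbeki 3/3, Santos 3/3, Reyes 2/2, Diallo 1/2, Eriksen 0/2, Dubois 0/2 — all within limits.

Yes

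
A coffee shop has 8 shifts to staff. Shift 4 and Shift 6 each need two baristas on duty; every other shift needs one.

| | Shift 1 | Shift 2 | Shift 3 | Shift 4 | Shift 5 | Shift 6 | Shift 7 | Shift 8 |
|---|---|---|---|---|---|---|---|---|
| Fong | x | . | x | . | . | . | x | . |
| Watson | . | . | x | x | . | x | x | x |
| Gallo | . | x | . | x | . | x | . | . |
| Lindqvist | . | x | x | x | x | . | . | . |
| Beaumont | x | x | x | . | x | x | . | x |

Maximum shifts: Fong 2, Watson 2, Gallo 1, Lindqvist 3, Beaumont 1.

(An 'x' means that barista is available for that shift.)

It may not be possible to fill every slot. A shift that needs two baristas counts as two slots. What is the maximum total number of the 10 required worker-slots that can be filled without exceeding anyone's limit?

Total capacity across all baristas is 2+2+1+3+1 = 9, and 10 slots are needed, so at most 9 can be filled.
An assignment achieving 9: Shift 1→Fong, Shift 2→Gallo, Shift 3→Lindqvist, Shift 4→Watson+Lindqvist, Shift 5→Lindqvist, Shift 6→Beaumont, Shift 7→Fong, Shift 8→Watson.
Loads: Fong 2/2, Watson 2/2, Gallo 1/1, Lindqvist 3/3, Beaumont 1/1.

9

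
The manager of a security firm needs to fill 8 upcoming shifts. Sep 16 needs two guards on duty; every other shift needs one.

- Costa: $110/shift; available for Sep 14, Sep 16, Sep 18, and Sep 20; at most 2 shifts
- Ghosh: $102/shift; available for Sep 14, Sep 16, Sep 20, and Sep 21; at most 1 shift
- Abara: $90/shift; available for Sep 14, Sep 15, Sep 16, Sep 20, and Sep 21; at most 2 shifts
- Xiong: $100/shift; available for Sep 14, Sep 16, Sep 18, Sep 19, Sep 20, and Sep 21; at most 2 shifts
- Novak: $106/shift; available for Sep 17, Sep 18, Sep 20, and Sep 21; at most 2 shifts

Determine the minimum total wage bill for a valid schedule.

$914

Sep 15 can only be covered by Abara, so that assignment is forced.
Sep 17 can only be covered by Novak, so that assignment is forced.
Sep 19 can only be covered by Xiong, so that assignment is forced.
Picking the cheapest available guard for each shift independently would cost $856, but that ignores the shift limits.
An optimal schedule: Sep 14→Costa, Sep 15→Abara, Sep 16→Abara+Xiong, Sep 17→Novak, Sep 18→Costa, Sep 19→Xiong, Sep 20→Novak, Sep 21→Ghosh.
Total: 110 + 90 + 90 + 100 + 106 + 110 + 100 + 106 + 102 = $914.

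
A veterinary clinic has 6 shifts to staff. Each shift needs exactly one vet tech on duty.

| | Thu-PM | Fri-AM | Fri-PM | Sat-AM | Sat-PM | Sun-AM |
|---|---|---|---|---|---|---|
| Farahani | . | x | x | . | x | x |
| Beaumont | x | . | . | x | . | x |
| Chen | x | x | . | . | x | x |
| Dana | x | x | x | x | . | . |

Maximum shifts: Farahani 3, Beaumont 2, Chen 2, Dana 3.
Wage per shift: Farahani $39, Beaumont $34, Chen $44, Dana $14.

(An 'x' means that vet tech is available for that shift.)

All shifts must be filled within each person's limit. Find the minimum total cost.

$149

Picking the cheapest available vet tech for each shift independently would cost $129, but that ignores the shift limits.
An optimal schedule: Thu-PM→Beaumont, Fri-AM→Dana, Fri-PM→Dana, Sat-AM→Dana, Sat-PM→Farahani, Sun-AM→Beaumont.
Total: 34 + 14 + 14 + 14 + 39 + 34 = $149.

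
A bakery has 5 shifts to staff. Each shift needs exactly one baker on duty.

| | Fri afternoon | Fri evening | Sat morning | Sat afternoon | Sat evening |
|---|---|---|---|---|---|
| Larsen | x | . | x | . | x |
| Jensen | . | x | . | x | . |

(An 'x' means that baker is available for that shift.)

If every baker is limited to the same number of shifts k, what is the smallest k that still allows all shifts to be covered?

3

With 2 bakers and 5 worker-slots to fill, someone must work at least ⌈5/2⌉ = 3 shifts, so k ≥ 3.
k = 3 works: Fri afternoon→Larsen, Fri evening→Jensen, Sat morning→Larsen, Sat afternoon→Jensen, Sat evening→Larsen.
Loads: Larsen 3, Jensen 2 — all ≤ 3.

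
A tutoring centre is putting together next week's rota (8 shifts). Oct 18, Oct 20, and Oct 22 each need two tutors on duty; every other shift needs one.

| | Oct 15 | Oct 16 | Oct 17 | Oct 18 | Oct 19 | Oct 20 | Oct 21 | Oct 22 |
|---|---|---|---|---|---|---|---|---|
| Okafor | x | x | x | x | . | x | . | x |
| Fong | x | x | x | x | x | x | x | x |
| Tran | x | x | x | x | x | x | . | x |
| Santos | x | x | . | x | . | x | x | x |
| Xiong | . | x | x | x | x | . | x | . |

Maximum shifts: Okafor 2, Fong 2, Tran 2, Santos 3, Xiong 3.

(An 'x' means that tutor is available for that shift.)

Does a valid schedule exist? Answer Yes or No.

One valid schedule: Oct 15→Okafor, Oct 16→Xiong, Oct 17→Okafor, Oct 18→Santos+Xiong, Oct 19→Fong, Oct 20→Tran+Santos, Oct 21→Fong, Oct 22→Tran+Santos.
Loads: Okafor 2/2, Fong 2/2, Tran 2/2, Santos 3/3, Xiong 2/3 — all within limits.

Yes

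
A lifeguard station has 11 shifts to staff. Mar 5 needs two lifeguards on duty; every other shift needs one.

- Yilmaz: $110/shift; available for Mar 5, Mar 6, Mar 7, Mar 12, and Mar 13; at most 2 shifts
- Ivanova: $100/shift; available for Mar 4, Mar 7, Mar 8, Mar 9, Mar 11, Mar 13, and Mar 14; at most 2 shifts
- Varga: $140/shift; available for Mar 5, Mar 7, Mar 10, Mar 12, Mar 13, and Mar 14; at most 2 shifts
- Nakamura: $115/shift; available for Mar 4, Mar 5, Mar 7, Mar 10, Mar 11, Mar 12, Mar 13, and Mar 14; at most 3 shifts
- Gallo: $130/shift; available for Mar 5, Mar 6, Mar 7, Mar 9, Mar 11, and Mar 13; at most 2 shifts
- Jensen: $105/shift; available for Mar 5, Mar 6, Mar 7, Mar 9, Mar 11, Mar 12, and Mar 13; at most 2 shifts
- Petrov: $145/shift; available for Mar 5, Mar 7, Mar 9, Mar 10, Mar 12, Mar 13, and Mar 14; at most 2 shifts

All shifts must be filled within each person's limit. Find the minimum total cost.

Mar 8 can only be covered by Ivanova, so that assignment is forced.
Picking the cheapest available lifeguard for each shift independently would cost $1240, but that ignores the shift limits.
An optimal schedule: Mar 4→Ivanova, Mar 5→Gallo+Varga, Mar 6→Jensen, Mar 7→Yilmaz, Mar 8→Ivanova, Mar 9→Jensen, Mar 10→Nakamura, Mar 11→Nakamura, Mar 12→Yilmaz, Mar 13→Gallo, Mar 14→Nakamura.
Total: 100 + 130 + 140 + 105 + 110 + 100 + 105 + 115 + 115 + 110 + 130 + 115 = $1375.

$1375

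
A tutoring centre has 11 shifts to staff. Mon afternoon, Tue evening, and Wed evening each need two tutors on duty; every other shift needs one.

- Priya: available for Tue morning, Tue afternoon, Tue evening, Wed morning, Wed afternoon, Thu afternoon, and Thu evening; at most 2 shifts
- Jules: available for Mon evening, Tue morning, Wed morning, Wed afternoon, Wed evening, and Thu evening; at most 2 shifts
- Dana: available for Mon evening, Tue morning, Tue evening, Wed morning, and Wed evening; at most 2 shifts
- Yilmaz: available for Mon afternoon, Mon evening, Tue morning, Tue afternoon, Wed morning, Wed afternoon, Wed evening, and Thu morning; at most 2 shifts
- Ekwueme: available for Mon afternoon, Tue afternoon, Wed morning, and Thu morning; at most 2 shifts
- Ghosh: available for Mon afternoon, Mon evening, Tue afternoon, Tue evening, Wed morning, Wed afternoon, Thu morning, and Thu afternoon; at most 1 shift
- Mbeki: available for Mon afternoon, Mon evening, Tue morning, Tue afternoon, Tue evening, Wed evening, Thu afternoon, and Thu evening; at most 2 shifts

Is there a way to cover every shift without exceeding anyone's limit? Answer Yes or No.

No

Total capacity is 2+2+2+2+2+1+2 = 13 but 14 worker-slots are needed — infeasible.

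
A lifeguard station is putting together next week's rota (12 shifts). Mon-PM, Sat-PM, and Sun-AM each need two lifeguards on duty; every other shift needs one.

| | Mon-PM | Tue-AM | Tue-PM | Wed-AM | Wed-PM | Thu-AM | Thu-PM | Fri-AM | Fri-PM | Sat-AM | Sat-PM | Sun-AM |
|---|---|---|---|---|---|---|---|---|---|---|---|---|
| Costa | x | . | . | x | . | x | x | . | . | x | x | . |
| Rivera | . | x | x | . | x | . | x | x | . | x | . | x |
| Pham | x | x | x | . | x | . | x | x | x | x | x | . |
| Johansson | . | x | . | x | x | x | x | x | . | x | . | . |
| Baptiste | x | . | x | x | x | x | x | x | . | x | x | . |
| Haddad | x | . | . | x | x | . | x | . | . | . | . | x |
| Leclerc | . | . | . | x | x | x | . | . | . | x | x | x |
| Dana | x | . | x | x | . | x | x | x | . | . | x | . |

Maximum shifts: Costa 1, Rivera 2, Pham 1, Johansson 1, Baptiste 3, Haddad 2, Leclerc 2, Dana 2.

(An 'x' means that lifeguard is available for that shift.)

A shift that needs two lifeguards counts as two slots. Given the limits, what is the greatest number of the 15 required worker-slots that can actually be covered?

Total capacity across all lifeguards is 1+2+1+1+3+2+2+2 = 14, and 15 slots are needed, so at most 14 can be filled.
An assignment achieving 14: Mon-PM→Costa+Baptiste, Tue-AM→Rivera, Tue-PM→Baptiste, Wed-AM→Haddad, Wed-PM→Leclerc, Thu-AM→Johansson, Thu-PM→Dana, Fri-AM→Baptiste, Fri-PM→Pham, Sat-PM→Leclerc+Dana, Sun-AM→Rivera+Haddad.
Loads: Costa 1/1, Rivera 2/2, Pham 1/1, Johansson 1/1, Baptiste 3/3, Haddad 2/2, Leclerc 2/2, Dana 2/2.

14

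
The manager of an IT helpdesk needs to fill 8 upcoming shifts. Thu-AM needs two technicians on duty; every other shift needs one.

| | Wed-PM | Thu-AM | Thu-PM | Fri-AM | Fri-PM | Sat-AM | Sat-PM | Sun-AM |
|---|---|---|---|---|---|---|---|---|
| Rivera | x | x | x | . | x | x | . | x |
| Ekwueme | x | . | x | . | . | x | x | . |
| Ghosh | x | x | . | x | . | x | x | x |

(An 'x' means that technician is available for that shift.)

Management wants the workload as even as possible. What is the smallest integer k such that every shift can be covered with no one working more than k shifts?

3

With 3 technicians and 9 worker-slots to fill, someone must work at least ⌈9/3⌉ = 3 shifts, so k ≥ 3.
k = 3 works: Wed-PM→Ekwueme, Thu-AM→Rivera+Ghosh, Thu-PM→Rivera, Fri-AM→Ghosh, Fri-PM→Rivera, Sat-AM→Ekwueme, Sat-PM→Ekwueme, Sun-AM→Ghosh.
Loads: Rivera 3, Ekwueme 3, Ghosh 3 — all ≤ 3.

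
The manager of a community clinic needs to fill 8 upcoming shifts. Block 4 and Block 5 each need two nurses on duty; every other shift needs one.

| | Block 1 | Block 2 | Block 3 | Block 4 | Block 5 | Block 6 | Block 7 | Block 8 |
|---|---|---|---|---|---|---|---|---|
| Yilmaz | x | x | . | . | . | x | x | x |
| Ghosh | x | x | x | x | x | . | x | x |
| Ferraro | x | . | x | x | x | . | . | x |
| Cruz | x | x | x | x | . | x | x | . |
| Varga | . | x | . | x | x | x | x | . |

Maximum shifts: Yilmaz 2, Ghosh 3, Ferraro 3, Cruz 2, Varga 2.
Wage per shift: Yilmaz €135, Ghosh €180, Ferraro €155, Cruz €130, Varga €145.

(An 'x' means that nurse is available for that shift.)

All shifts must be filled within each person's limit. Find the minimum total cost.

Picking the cheapest available nurse for each shift independently would cost €1360, but that ignores the shift limits.
An optimal schedule: Block 1→Ferraro, Block 2→Yilmaz, Block 3→Cruz, Block 4→Ferraro+Ghosh, Block 5→Varga+Ferraro, Block 6→Cruz, Block 7→Varga, Block 8→Yilmaz.
Total: 155 + 135 + 130 + 155 + 180 + 145 + 155 + 130 + 145 + 135 = €1465.

€1465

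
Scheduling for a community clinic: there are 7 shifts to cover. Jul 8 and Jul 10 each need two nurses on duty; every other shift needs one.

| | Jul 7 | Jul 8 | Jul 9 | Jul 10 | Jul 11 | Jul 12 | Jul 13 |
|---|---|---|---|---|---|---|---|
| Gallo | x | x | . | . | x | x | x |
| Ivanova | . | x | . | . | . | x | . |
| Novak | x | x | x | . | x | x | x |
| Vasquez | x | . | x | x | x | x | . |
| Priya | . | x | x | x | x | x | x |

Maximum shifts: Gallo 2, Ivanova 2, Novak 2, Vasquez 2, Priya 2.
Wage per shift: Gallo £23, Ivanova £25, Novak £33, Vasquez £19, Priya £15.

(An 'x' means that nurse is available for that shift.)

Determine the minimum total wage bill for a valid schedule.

Jul 10 can only be covered by Vasquez and Priya, so that assignment is forced.
Picking the cheapest available nurse for each shift independently would cost £151, but that ignores the shift limits.
An optimal schedule: Jul 7→Vasquez, Jul 8→Ivanova+Novak, Jul 9→Priya, Jul 10→Priya+Vasquez, Jul 11→Gallo, Jul 12→Ivanova, Jul 13→Gallo.
Total: 19 + 25 + 33 + 15 + 15 + 19 + 23 + 25 + 23 = £197.

£197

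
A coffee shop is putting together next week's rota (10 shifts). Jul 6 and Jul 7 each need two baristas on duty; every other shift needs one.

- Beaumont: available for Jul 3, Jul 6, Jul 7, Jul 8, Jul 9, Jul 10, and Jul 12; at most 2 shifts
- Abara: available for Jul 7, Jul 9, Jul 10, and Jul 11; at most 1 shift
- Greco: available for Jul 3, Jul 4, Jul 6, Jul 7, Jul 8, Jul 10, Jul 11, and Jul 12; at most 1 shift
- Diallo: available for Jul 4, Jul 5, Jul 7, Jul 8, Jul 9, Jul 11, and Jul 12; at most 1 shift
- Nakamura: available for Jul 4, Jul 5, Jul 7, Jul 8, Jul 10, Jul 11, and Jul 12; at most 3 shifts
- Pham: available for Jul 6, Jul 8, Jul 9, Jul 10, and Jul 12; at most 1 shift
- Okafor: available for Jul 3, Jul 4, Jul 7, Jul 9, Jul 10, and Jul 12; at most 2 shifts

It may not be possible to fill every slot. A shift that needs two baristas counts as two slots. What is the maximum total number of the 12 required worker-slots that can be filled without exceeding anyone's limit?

11

Total capacity across all baristas is 2+1+1+1+3+1+2 = 11, and 12 slots are needed, so at most 11 can be filled.
An assignment achieving 11: Jul 3→Beaumont, Jul 4→Nakamura, Jul 5→Diallo, Jul 6→Beaumont+Greco, Jul 7→Nakamura+Okafor, Jul 8→Nakamura, Jul 9→Pham, Jul 10→Okafor, Jul 11→Abara.
Loads: Beaumont 2/2, Abara 1/1, Greco 1/1, Diallo 1/1, Nakamura 3/3, Pham 1/1, Okafor 2/2.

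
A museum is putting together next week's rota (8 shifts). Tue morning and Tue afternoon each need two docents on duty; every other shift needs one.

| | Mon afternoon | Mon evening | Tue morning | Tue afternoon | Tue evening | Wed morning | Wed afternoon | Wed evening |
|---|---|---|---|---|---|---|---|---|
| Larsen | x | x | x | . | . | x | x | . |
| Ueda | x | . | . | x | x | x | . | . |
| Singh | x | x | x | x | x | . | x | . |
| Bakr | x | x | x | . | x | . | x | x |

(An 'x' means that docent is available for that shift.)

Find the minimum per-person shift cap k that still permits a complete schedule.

With 4 docents and 10 worker-slots to fill, someone must work at least ⌈10/4⌉ = 3 shifts, so k ≥ 3.
k = 3 works: Mon afternoon→Ueda, Mon evening→Larsen, Tue morning→Larsen+Singh, Tue afternoon→Ueda+Singh, Tue evening→Ueda, Wed morning→Larsen, Wed afternoon→Singh, Wed evening→Bakr.
Loads: Larsen 3, Ueda 3, Singh 3, Bakr 1 — all ≤ 3.

3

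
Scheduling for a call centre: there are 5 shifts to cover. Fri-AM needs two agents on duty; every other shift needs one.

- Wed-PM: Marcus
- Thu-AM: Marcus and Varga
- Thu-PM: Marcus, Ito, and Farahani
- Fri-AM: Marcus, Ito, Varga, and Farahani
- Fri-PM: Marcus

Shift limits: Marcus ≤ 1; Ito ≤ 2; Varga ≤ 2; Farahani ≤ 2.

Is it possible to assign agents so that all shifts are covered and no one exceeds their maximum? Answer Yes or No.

No

Total capacity is 7 and 6 slots are needed, so capacity alone doesn't rule it out.
Shifts {Wed-PM, Fri-PM} need 2 worker-slots in total, but the agents available for any of those shifts (Marcus) can supply at most 1 among them. So no valid schedule exists.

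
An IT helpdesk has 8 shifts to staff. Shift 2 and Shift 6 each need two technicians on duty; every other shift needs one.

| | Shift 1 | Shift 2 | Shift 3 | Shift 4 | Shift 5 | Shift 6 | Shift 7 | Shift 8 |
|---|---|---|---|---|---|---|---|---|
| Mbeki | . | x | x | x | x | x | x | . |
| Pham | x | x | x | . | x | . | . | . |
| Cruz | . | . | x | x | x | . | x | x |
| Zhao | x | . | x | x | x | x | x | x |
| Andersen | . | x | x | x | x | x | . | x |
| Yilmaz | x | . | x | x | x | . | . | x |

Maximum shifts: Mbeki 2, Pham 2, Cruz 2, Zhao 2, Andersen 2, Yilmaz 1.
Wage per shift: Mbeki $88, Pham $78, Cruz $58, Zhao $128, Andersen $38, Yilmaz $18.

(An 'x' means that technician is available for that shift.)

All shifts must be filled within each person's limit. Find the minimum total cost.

$670

Picking the cheapest available technician for each shift independently would cost $390, but that ignores the shift limits.
An optimal schedule: Shift 1→Yilmaz, Shift 2→Andersen+Pham, Shift 3→Pham, Shift 4→Mbeki, Shift 5→Zhao, Shift 6→Andersen+Mbeki, Shift 7→Cruz, Shift 8→Cruz.
Total: 18 + 38 + 78 + 78 + 88 + 128 + 38 + 88 + 58 + 58 = $670.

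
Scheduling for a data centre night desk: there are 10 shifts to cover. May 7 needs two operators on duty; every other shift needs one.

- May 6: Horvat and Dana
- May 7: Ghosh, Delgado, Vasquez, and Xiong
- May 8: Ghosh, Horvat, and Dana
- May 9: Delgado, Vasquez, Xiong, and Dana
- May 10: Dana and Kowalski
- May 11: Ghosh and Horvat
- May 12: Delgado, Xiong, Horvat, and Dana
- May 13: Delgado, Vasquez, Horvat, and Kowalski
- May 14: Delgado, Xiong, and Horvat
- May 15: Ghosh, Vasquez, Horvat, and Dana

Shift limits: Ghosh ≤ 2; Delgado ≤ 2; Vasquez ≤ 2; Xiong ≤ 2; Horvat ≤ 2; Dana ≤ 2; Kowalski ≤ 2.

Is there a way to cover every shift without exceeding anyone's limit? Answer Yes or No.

Yes

One valid schedule: May 6→Horvat, May 7→Vasquez+Xiong, May 8→Ghosh, May 9→Delgado, May 10→Dana, May 11→Ghosh, May 12→Xiong, May 13→Vasquez, May 14→Delgado, May 15→Horvat.
Loads: Ghosh 2/2, Delgado 2/2, Vasquez 2/2, Xiong 2/2, Horvat 2/2, Dana 1/2, Kowalski 0/2 — all within limits.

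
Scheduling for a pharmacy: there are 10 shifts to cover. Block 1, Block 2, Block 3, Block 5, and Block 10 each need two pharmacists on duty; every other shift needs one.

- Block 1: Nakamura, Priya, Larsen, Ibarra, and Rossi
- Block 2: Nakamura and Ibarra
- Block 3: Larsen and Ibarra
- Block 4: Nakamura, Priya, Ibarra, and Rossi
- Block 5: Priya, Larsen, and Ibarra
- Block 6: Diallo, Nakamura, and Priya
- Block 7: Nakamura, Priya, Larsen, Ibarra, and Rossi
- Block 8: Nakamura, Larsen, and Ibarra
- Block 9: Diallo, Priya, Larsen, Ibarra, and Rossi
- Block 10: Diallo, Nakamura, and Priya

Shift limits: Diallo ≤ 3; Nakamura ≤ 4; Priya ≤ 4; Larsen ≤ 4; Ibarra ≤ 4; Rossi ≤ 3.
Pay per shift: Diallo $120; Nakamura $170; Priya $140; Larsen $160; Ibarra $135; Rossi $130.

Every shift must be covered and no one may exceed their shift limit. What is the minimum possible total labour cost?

Block 2 can only be covered by Nakamura and Ibarra, so that assignment is forced.
Block 3 can only be covered by Larsen and Ibarra, so that assignment is forced.
Picking the cheapest available pharmacist for each shift independently would cost $2035, but that ignores the shift limits.
An optimal schedule: Block 1→Rossi+Priya, Block 2→Ibarra+Nakamura, Block 3→Ibarra+Larsen, Block 4→Rossi, Block 5→Ibarra+Priya, Block 6→Diallo, Block 7→Rossi, Block 8→Ibarra, Block 9→Diallo, Block 10→Diallo+Priya.
Total: 130 + 140 + 135 + 170 + 135 + 160 + 130 + 135 + 140 + 120 + 130 + 135 + 120 + 120 + 140 = $2040.

$2040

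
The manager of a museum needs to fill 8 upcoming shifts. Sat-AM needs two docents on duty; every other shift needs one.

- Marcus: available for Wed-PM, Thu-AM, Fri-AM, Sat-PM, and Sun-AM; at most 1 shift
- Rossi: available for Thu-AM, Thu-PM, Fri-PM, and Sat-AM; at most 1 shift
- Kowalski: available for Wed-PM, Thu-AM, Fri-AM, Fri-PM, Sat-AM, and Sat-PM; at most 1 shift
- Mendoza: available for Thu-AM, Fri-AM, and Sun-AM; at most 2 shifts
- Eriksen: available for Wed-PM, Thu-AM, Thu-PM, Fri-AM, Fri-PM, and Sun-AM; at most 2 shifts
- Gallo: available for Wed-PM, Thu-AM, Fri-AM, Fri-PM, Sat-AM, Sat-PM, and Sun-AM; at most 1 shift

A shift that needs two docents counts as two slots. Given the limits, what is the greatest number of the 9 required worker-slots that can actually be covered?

8

Total capacity across all docents is 1+1+1+2+2+1 = 8, and 9 slots are needed, so at most 8 can be filled.
An assignment achieving 8: Wed-PM→Eriksen, Thu-PM→Rossi, Fri-AM→Mendoza, Fri-PM→Eriksen, Sat-AM→Kowalski+Gallo, Sat-PM→Marcus, Sun-AM→Mendoza.
Loads: Marcus 1/1, Rossi 1/1, Kowalski 1/1, Mendoza 2/2, Eriksen 2/2, Gallo 1/1.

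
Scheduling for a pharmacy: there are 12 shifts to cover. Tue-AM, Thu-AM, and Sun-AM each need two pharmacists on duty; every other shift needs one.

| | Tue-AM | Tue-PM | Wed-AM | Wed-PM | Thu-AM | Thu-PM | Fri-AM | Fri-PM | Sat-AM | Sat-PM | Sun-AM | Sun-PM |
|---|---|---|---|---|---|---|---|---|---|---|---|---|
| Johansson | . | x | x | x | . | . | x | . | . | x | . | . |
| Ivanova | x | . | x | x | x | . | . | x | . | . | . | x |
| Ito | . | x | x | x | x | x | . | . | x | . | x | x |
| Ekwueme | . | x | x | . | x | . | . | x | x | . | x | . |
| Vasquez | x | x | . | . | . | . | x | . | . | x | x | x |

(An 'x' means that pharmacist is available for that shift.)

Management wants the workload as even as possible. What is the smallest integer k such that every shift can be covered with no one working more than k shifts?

3

With 5 pharmacists and 15 worker-slots to fill, someone must work at least ⌈15/5⌉ = 3 shifts, so k ≥ 3.
k = 3 works: Tue-AM→Ivanova+Vasquez, Tue-PM→Ekwueme, Wed-AM→Ekwueme, Wed-PM→Johansson, Thu-AM→Ivanova+Ito, Thu-PM→Ito, Fri-AM→Johansson, Fri-PM→Ivanova, Sat-AM→Ito, Sat-PM→Johansson, Sun-AM→Ekwueme+Vasquez, Sun-PM→Vasquez.
Loads: Johansson 3, Ivanova 3, Ito 3, Ekwueme 3, Vasquez 3 — all ≤ 3.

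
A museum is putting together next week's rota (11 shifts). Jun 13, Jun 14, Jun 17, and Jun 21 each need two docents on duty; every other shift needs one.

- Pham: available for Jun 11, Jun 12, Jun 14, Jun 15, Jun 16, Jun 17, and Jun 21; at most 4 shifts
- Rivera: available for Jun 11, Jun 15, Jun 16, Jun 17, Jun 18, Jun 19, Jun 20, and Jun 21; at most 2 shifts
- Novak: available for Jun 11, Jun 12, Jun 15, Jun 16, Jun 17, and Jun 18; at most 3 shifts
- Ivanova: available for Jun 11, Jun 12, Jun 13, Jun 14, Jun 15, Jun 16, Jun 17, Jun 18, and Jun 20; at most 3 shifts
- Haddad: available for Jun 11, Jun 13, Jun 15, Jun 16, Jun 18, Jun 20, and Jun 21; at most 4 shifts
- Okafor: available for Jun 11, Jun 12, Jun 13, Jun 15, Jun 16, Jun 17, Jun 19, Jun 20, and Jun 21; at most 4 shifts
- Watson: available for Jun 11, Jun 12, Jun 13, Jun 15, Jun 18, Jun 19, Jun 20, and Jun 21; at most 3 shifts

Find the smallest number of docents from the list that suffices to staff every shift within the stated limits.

4

15 slots to fill and no one can take more than 4, so at least ⌈15/4⌉ = 4 docents are needed.
Pham, Ivanova, Haddad, and Okafor alone can cover everything: Jun 11→Haddad, Jun 12→Pham, Jun 13→Ivanova+Haddad, Jun 14→Pham+Ivanova, Jun 15→Okafor, Jun 16→Okafor, Jun 17→Pham+Okafor, Jun 18→Ivanova, Jun 19→Okafor, Jun 20→Haddad, Jun 21→Pham+Haddad.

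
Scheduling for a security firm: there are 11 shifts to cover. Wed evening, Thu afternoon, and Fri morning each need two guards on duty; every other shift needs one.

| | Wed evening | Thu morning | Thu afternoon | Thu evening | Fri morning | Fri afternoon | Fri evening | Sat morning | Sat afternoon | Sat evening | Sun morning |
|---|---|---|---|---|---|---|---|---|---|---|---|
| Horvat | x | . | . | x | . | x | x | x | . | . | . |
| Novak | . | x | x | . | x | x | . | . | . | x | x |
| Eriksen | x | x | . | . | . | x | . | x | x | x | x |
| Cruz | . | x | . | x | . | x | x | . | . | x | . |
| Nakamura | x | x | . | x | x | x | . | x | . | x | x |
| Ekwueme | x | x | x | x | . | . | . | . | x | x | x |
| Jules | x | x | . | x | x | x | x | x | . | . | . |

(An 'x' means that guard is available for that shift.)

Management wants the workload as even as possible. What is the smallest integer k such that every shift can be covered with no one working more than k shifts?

With 7 guards and 14 worker-slots to fill, someone must work at least ⌈14/7⌉ = 2 shifts, so k ≥ 2.
k = 2 works: Wed evening→Ekwueme+Jules, Thu morning→Nakamura, Thu afternoon→Novak+Ekwueme, Thu evening→Cruz, Fri morning→Novak+Nakamura, Fri afternoon→Jules, Fri evening→Horvat, Sat morning→Horvat, Sat afternoon→Eriksen, Sat evening→Cruz, Sun morning→Eriksen.
Loads: Horvat 2, Novak 2, Eriksen 2, Cruz 2, Nakamura 2, Ekwueme 2, Jules 2 — all ≤ 2.

2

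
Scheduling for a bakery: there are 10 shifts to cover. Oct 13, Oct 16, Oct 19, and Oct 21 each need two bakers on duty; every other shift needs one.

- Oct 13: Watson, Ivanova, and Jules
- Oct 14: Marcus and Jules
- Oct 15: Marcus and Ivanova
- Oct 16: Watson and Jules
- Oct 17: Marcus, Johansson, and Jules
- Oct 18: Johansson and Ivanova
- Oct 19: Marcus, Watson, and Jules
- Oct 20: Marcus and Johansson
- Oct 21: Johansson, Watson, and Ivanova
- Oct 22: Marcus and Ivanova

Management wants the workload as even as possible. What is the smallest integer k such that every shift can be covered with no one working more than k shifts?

With 5 bakers and 14 worker-slots to fill, someone must work at least ⌈14/5⌉ = 3 shifts, so k ≥ 3.
k = 3 works: Oct 13→Watson+Ivanova, Oct 14→Marcus, Oct 15→Marcus, Oct 16→Watson+Jules, Oct 17→Johansson, Oct 18→Johansson, Oct 19→Watson+Jules, Oct 20→Marcus, Oct 21→Johansson+Ivanova, Oct 22→Ivanova.
Loads: Marcus 3, Johansson 3, Watson 3, Ivanova 3, Jules 2 — all ≤ 3.

3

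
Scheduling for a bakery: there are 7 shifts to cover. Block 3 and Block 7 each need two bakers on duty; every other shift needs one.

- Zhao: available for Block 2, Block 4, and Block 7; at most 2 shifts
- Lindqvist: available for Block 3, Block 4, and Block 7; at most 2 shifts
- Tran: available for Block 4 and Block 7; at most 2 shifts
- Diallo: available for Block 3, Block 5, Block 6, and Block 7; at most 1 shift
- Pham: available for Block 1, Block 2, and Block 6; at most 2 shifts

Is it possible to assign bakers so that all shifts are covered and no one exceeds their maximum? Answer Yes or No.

No

Total capacity is 9 and 9 slots are needed, so capacity alone doesn't rule it out.
Shifts {Block 3, Block 5} need 3 worker-slots in total, but the bakers available for any of those shifts (Lindqvist and Diallo) can supply at most 2 among them. So no valid schedule exists.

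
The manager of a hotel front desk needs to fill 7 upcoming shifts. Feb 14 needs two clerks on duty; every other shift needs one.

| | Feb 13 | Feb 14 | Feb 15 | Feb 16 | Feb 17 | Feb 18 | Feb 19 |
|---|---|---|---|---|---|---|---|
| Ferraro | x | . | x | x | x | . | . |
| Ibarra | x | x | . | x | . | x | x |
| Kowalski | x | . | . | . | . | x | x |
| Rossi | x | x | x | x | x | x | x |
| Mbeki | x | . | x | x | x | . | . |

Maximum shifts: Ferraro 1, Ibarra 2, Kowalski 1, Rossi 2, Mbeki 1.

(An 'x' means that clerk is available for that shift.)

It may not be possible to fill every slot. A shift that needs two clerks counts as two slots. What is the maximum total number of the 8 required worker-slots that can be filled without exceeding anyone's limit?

Total capacity across all clerks is 1+2+1+2+1 = 7, and 8 slots are needed, so at most 7 can be filled.
An assignment achieving 7: Feb 14→Ibarra+Rossi, Feb 15→Ferraro, Feb 16→Mbeki, Feb 17→Rossi, Feb 18→Ibarra, Feb 19→Kowalski.
Loads: Ferraro 1/1, Ibarra 2/2, Kowalski 1/1, Rossi 2/2, Mbeki 1/1.

7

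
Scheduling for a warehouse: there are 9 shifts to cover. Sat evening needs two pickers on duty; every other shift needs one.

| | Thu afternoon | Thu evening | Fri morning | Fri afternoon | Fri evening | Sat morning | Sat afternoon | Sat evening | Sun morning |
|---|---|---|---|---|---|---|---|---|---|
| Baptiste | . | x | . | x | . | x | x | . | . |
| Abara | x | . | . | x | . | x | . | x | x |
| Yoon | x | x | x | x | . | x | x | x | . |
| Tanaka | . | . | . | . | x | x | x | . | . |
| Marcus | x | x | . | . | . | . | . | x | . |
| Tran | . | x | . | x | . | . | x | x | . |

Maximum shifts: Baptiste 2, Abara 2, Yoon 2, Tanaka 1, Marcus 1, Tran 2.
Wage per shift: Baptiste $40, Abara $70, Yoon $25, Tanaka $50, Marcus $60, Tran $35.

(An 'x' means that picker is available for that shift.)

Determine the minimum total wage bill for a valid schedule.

Fri morning can only be covered by Yoon, so that assignment is forced.
Fri evening can only be covered by Tanaka, so that assignment is forced.
Sun morning can only be covered by Abara, so that assignment is forced.
Picking the cheapest available picker for each shift independently would cost $330, but that ignores the shift limits.
An optimal schedule: Thu afternoon→Abara, Thu evening→Baptiste, Fri morning→Yoon, Fri afternoon→Baptiste, Fri evening→Tanaka, Sat morning→Yoon, Sat afternoon→Tran, Sat evening→Marcus+Tran, Sun morning→Abara.
Total: 70 + 40 + 25 + 40 + 50 + 25 + 35 + 60 + 35 + 70 = $450.

$450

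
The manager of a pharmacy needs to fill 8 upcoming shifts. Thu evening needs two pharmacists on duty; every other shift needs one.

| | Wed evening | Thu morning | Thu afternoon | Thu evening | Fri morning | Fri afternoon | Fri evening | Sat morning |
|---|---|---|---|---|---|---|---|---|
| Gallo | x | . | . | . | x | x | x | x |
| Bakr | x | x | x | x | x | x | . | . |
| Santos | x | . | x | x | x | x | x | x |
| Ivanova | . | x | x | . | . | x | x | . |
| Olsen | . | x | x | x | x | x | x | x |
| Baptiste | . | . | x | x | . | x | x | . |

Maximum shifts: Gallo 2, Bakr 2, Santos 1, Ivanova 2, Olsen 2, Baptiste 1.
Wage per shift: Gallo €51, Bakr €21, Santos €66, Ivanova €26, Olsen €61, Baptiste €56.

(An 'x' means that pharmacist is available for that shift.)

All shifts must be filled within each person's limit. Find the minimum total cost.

€374

Picking the cheapest available pharmacist for each shift independently would cost €259, but that ignores the shift limits.
An optimal schedule: Wed evening→Bakr, Thu morning→Bakr, Thu afternoon→Ivanova, Thu evening→Baptiste+Olsen, Fri morning→Gallo, Fri afternoon→Olsen, Fri evening→Ivanova, Sat morning→Gallo.
Total: 21 + 21 + 26 + 56 + 61 + 51 + 61 + 26 + 51 = €374.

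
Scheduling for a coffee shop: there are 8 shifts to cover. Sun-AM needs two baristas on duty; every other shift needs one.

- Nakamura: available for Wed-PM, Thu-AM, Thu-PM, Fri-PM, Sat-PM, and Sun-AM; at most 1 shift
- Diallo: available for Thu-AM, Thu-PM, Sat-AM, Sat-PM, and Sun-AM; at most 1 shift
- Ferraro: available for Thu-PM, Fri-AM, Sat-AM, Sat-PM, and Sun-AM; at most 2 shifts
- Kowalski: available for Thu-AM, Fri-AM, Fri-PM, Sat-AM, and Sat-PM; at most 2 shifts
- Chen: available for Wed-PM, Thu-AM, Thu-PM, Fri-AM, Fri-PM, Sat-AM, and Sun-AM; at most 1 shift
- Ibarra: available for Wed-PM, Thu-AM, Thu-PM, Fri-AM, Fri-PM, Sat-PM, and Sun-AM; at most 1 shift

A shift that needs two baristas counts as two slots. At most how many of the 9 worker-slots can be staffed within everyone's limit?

Total capacity across all baristas is 1+1+2+2+1+1 = 8, and 9 slots are needed, so at most 8 can be filled.
An assignment achieving 8: Wed-PM→Nakamura, Thu-AM→Kowalski, Thu-PM→Ferraro, Fri-AM→Ferraro, Fri-PM→Kowalski, Sat-AM→Diallo, Sat-PM→Ibarra, Sun-AM→Chen.
Loads: Nakamura 1/1, Diallo 1/1, Ferraro 2/2, Kowalski 2/2, Chen 1/1, Ibarra 1/1.

8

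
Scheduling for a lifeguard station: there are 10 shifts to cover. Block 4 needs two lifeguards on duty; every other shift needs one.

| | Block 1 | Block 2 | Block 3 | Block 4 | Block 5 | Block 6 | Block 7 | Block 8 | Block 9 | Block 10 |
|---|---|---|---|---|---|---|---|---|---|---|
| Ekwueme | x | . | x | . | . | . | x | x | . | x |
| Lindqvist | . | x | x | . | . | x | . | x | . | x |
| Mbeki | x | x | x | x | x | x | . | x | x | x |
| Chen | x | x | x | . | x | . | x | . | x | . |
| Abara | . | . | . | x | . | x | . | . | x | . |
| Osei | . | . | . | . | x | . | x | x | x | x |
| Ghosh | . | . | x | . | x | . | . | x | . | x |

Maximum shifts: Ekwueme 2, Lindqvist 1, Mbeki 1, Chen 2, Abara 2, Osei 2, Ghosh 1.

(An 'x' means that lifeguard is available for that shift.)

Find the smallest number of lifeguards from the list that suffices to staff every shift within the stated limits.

7

11 slots to fill and no one can take more than 2, so at least ⌈11/2⌉ = 6 lifeguards are needed.
Any 6 lifeguards together have capacity at most 2+2+2+2+1+1 = 10 < 11 slots, so 6 can never suffice.
Ekwueme, Lindqvist, Mbeki, Chen, Abara, Osei, and Ghosh alone can cover everything: Block 1→Ekwueme, Block 2→Lindqvist, Block 3→Ghosh, Block 4→Mbeki+Abara, Block 5→Chen, Block 6→Abara, Block 7→Ekwueme, Block 8→Osei, Block 9→Chen, Block 10→Osei.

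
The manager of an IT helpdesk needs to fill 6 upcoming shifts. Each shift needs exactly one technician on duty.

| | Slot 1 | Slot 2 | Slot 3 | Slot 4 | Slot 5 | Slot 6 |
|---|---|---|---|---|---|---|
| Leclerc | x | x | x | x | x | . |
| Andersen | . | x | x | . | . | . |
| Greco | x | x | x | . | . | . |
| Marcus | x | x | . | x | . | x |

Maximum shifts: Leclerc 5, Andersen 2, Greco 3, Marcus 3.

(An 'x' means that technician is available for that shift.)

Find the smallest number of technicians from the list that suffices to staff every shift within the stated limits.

2

6 slots to fill and no one can take more than 5, so at least ⌈6/5⌉ = 2 technicians are needed.
Leclerc and Marcus alone can cover everything: Slot 1→Leclerc, Slot 2→Leclerc, Slot 3→Leclerc, Slot 4→Leclerc, Slot 5→Leclerc, Slot 6→Marcus.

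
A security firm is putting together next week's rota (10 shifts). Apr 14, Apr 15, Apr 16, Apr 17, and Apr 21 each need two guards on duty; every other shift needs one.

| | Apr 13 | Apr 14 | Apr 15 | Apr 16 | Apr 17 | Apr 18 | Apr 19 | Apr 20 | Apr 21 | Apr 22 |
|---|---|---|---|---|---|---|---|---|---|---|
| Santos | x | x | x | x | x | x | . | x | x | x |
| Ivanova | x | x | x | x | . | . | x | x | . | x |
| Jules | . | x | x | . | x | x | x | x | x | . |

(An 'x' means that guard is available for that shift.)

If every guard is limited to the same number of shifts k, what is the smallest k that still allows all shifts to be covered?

With 3 guards and 15 worker-slots to fill, someone must work at least ⌈15/3⌉ = 5 shifts, so k ≥ 5.
k = 5 works: Apr 13→Santos, Apr 14→Ivanova+Jules, Apr 15→Ivanova+Jules, Apr 16→Santos+Ivanova, Apr 17→Santos+Jules, Apr 18→Santos, Apr 19→Ivanova, Apr 20→Jules, Apr 21→Santos+Jules, Apr 22→Ivanova.
Loads: Santos 5, Ivanova 5, Jules 5 — all ≤ 5.

5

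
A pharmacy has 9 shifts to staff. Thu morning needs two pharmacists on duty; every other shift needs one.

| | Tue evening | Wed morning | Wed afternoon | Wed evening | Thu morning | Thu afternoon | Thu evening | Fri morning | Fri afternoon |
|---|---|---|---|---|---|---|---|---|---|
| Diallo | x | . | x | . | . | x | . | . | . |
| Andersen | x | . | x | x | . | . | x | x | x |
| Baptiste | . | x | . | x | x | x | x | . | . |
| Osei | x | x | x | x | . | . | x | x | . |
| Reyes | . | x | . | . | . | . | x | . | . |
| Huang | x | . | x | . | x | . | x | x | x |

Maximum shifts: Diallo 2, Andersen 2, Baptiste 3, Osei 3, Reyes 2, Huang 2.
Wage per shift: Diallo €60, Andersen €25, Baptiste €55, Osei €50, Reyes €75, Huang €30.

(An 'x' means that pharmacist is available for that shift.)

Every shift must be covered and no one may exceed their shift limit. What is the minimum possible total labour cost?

€425

Thu morning can only be covered by Baptiste and Huang, so that assignment is forced.
Picking the cheapest available pharmacist for each shift independently would cost €340, but that ignores the shift limits.
An optimal schedule: Tue evening→Osei, Wed morning→Osei, Wed afternoon→Osei, Wed evening→Andersen, Thu morning→Huang+Baptiste, Thu afternoon→Baptiste, Thu evening→Baptiste, Fri morning→Huang, Fri afternoon→Andersen.
Total: 50 + 50 + 50 + 25 + 30 + 55 + 55 + 55 + 30 + 25 = €425.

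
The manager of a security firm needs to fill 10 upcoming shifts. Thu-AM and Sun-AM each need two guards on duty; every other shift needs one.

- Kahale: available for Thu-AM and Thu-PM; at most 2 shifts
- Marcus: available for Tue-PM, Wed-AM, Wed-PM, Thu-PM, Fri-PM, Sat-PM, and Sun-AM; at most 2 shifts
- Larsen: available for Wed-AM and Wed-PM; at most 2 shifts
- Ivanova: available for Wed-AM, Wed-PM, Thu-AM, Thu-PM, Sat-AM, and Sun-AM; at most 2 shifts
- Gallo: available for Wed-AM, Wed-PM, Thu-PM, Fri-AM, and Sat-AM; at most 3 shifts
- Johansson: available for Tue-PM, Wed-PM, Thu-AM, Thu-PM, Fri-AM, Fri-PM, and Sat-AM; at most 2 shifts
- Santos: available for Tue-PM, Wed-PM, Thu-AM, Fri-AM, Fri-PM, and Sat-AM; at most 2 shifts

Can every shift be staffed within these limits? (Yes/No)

Sat-PM can only be covered by Marcus, so that assignment is forced.
Sun-AM can only be covered by Marcus and Ivanova, so that assignment is forced.
One valid schedule: Tue-PM→Johansson, Wed-AM→Larsen, Wed-PM→Larsen, Thu-AM→Kahale+Santos, Thu-PM→Kahale, Fri-AM→Gallo, Fri-PM→Johansson, Sat-AM→Ivanova, Sat-PM→Marcus, Sun-AM→Marcus+Ivanova.
Loads: Kahale 2/2, Marcus 2/2, Larsen 2/2, Ivanova 2/2, Gallo 1/3, Johansson 2/2, Santos 1/2 — all within limits.

Yes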